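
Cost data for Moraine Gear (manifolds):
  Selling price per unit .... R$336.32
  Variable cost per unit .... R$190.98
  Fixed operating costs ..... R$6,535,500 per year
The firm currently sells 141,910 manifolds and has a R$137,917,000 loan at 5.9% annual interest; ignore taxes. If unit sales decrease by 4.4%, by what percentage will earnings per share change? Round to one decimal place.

At 141,910 units, contribution = 141,910 × R$145.34 = R$20,625,199.40.
Subtracting fixed costs: EBIT = R$20,625,199.40 − R$6,535,500 = R$14,089,699.40.
After interest of R$8,137,103.00, pre-tax earnings = R$5,952,596.40.
Degree of combined leverage = contribution ÷ (EBIT − I) = R$20,625,199.40 ÷ R$5,952,596.40 = 3.4649.
EPS therefore changes by 3.4649 × (-4.4%) = -15.2%.

-15.2%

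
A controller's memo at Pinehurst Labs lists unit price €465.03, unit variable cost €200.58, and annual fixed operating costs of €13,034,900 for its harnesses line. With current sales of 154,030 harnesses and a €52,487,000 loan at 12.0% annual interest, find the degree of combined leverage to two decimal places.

1.90

Total contribution margin = 154,030 × €264.45 = €40,733,233.50.
Subtracting fixed costs: EBIT = €40,733,233.50 − €13,034,900 = €27,698,333.50. Interest = €6,298,440.00.
DOL = €40,733,233.50 ÷ €27,698,333.50 = 1.4706; DFL = €27,698,333.50 ÷ €21,399,893.50 = 1.2943.
DCL = DOL × DFL = 1.4706 × 1.2943 = 1.9034.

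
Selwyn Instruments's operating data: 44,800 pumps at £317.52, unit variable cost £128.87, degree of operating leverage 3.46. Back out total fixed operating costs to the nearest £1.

Contribution at this volume is 44,800 × £188.65 = £8,451,520.00.
DOL = contribution / EBIT, so EBIT = £8,451,520.00 / 3.46 = £2,442,635.84.
And FC = contribution − EBIT = £8,451,520.00 − £2,442,635.84 = £6,008,884.

£6,008,884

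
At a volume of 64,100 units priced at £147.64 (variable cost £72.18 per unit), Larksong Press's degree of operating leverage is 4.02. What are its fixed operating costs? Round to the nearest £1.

£3,633,756

Total contribution margin = 64,100 × £75.46 = £4,836,986.00.
DOL = contribution / EBIT, so EBIT = £4,836,986.00 / 4.02 = £1,203,230.35.
Fixed costs = CM − EBIT = £4,836,986.00 − £1,203,230.35 = £3,633,756.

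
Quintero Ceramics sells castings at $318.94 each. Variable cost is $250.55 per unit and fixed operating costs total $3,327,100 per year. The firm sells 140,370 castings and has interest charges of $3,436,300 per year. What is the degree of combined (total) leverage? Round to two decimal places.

3.38

Total contribution margin = 140,370 × $68.39 = $9,599,904.30.
EBIT = $9,599,904.30 − $3,327,100 = $6,272,804.30. Interest = $3,436,300.00, so EBIT − I = $2,836,504.30.
Degree of total leverage = total CM / (EBIT − interest) = $9,599,904.30 / $2,836,504.30 = 3.3844.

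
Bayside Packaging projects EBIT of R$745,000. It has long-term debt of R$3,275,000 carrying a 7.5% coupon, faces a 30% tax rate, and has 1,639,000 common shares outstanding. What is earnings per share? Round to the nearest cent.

Pre-tax income = R$745,000 − R$245,625.00 = R$499,375.00.
Net income = R$499,375.00 × (1 − 0.30) = R$349,562.50.
Per share: R$349,562.50 / 1,639,000 shares = R$0.21.

R$0.21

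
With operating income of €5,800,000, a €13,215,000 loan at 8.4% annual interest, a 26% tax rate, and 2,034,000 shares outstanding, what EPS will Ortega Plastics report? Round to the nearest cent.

€1.71

Interest = €1,110,060.00, so EBT = €5,800,000 − €1,110,060.00 = €4,689,940.00.
Net income = €4,689,940.00 × (1 − 0.26) = €3,470,555.60.
EPS = €3,470,555.60 ÷ 2,034,000 = €1.71.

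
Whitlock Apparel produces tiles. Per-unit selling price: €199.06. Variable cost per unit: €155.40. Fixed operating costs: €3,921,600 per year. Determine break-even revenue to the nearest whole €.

CM per unit = €199.06 − €155.40 = €43.66; CM ratio = €43.66 / €199.06 = 0.2193.
Break-even revenue = fixed costs × price ÷ CM = €3,921,600 × €199.06 ÷ €43.66 = €17,879,837.

€17,879,837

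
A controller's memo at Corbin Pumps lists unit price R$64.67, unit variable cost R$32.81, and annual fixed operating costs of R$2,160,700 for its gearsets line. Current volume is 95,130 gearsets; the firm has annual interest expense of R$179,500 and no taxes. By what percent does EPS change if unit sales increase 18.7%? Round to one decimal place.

At 95,130 units, contribution = 95,130 × R$31.86 = R$3,030,841.80.
Operating income = contribution − fixed costs = R$3,030,841.80 − R$2,160,700 = R$870,141.80.
After interest of R$179,500.00, pre-tax earnings = R$690,641.80.
DCL = total CM / (EBIT − I) = R$3,030,841.80 / R$690,641.80 = 4.3884.
%ΔEPS = DCL × %ΔSales = 4.3884 × +18.7% = +82.1%.

+82.1%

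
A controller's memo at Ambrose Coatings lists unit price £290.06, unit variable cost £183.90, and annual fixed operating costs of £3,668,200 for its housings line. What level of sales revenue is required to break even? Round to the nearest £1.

£10,022,589

CM per unit = £290.06 − £183.90 = £106.16; CM ratio = £106.16 / £290.06 = 0.3660.
Break-even sales = FC ÷ CM ratio = £3,668,200 × £290.06 / £106.16 = £10,022,589.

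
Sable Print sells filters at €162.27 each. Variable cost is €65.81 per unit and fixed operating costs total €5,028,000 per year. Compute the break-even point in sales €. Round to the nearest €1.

Contribution margin per unit = €162.27 − €65.81 = €96.46, a CM ratio of €96.46 ÷ €162.27 = 0.5944.
Break-even sales = FC ÷ CM ratio = €5,028,000 × €162.27 / €96.46 = €8,458,362.

€8,458,362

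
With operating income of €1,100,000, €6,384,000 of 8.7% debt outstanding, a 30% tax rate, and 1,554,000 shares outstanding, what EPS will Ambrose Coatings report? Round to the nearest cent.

€0.25

Interest = €555,408.00, so EBT = €1,100,000 − €555,408.00 = €544,592.00.
Net income = €544,592.00 × (1 − 0.30) = €381,214.40.
EPS = €381,214.40 ÷ 1,554,000 = €0.25.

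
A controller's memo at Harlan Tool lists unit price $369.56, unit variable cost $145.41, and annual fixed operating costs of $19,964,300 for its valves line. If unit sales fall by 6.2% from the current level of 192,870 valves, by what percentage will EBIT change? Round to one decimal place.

-11.5%

At 192,870 units, contribution = 192,870 × $224.15 = $43,231,810.50.
EBIT = $43,231,810.50 − $19,964,300 = $23,267,510.50.
So DOL = total CM / EBIT = $43,231,810.50 / $23,267,510.50 = 1.8580.
Operating income changes by 1.8580 × -6.2% = -11.5%.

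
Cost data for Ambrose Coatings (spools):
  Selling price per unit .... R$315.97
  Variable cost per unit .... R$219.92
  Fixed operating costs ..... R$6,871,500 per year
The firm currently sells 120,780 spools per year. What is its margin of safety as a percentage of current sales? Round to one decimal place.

Contribution margin per unit = R$315.97 − R$219.92 = R$96.05. Break-even units = R$6,871,500 ÷ R$96.05 = 71,540.86; break-even revenue = 71,540.86 × R$315.97 = R$22,604,766.84.
Actual sales revenue = 120,780 × R$315.97 = R$38,162,856.60.
Margin of safety = (R$38,162,856.60 − R$22,604,766.84) ÷ R$38,162,856.60 = 40.8%.

40.8%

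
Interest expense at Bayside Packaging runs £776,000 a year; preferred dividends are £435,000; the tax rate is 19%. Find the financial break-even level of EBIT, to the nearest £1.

Preferred dividends are paid after tax, so their pre-tax equivalent is £435,000 ÷ (1 − 0.19) = £537,037.04.
EPS = 0 when EBIT covers interest plus the pre-tax preferred burden: £776,000 + £537,037.04 = £1,313,037.04.

£1,313,037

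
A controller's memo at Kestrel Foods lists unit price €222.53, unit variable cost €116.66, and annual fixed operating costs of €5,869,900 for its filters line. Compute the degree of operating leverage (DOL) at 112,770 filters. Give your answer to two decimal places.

1.97

At 112,770 units, contribution = 112,770 × €105.87 = €11,938,959.90.
Operating income = contribution − fixed costs = €11,938,959.90 − €5,869,900 = €6,069,059.90.
Degree of operating leverage = €11,938,959.90 / €6,069,059.90 = 1.9672.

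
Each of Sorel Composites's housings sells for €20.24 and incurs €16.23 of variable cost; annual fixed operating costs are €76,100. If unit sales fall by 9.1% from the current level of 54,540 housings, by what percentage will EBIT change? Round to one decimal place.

-14.0%

Total contribution margin = 54,540 × €4.01 = €218,705.40.
Subtracting fixed costs: EBIT = €218,705.40 − €76,100 = €142,605.40.
So DOL = total CM / EBIT = €218,705.40 / €142,605.40 = 1.5336.
Operating income changes by 1.5336 × -9.1% = -14.0%.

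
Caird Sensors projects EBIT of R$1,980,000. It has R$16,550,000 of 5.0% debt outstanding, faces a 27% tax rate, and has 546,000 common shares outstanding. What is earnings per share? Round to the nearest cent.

R$1.54

Interest = R$827,500.00, so EBT = R$1,980,000 − R$827,500.00 = R$1,152,500.00.
After tax at 27%: net income = R$1,152,500.00 × 0.73 = R$841,325.00.
EPS = R$841,325.00 ÷ 546,000 = R$1.54.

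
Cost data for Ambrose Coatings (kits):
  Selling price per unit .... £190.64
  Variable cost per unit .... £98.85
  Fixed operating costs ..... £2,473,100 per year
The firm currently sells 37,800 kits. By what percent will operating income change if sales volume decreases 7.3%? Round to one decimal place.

At 37,800 units, contribution = 37,800 × £91.79 = £3,469,662.00.
EBIT = £3,469,662.00 − £2,473,100 = £996,562.00.
So DOL = total CM / EBIT = £3,469,662.00 / £996,562.00 = 3.4816.
%ΔEBIT = DOL × %ΔSales = 3.4816 × -7.3% = -25.4%.

-25.4%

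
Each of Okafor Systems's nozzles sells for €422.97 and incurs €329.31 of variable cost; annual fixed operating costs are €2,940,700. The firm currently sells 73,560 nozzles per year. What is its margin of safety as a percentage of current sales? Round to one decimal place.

57.3%

Each unit contributes €422.97 − €329.31 = €93.66. Break-even units = €2,940,700 ÷ €93.66 = 31,397.61; break-even revenue = 31,397.61 × €422.97 = €13,280,246.41.
Actual sales revenue = 73,560 × €422.97 = €31,113,673.20.
Margin of safety = (€31,113,673.20 − €13,280,246.41) ÷ €31,113,673.20 = 57.3%.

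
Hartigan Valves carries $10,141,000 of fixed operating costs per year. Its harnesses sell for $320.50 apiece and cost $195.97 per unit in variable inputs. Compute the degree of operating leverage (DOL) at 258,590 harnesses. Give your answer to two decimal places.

1.46

Total contribution margin = 258,590 × $124.53 = $32,202,212.70.
EBIT = $32,202,212.70 − $10,141,000 = $22,061,212.70.
DOL = contribution ÷ EBIT = $32,202,212.70 ÷ $22,061,212.70 = 1.4597.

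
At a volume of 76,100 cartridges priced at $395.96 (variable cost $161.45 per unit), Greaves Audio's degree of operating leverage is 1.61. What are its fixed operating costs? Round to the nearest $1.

Total contribution margin = 76,100 × $234.51 = $17,846,211.00.
DOL = contribution / EBIT, so EBIT = $17,846,211.00 / 1.61 = $11,084,603.11.
Fixed costs = CM − EBIT = $17,846,211.00 − $11,084,603.11 = $6,761,608.

$6,761,608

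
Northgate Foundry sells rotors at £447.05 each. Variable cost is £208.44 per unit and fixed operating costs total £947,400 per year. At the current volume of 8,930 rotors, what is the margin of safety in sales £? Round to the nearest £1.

Unit CM = price − variable cost = £447.05 − £208.44 = £238.61. Break-even units = £947,400 ÷ £238.61 = 3,970.50; break-even revenue = 3,970.50 × £447.05 = £1,775,010.14.
Actual sales revenue = 8,930 × £447.05 = £3,992,156.50.
Margin of safety = £3,992,156.50 − £1,775,010.14 = £2,217,146.

£2,217,146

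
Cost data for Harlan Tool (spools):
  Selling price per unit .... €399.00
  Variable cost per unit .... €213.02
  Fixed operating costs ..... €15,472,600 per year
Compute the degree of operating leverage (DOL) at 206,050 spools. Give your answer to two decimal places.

Total contribution margin = 206,050 × €185.98 = €38,321,179.00.
EBIT = €38,321,179.00 − €15,472,600 = €22,848,579.00.
DOL = contribution ÷ EBIT = €38,321,179.00 ÷ €22,848,579.00 = 1.6772.

1.68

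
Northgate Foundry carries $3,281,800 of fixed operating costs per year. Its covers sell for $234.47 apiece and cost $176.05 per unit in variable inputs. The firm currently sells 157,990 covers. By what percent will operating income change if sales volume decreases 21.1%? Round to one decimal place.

Contribution at this volume is 157,990 × $58.42 = $9,229,775.80.
Operating income = contribution − fixed costs = $9,229,775.80 − $3,281,800 = $5,947,975.80.
Degree of operating leverage = $9,229,775.80 / $5,947,975.80 = 1.5518.
Operating income changes by 1.5518 × -21.1% = -32.7%.

-32.7%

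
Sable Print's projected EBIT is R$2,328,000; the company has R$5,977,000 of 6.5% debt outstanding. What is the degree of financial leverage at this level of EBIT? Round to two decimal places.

Interest = R$388,505.00.
Degree of financial leverage = EBIT / (EBIT − interest) = R$2,328,000 / R$1,939,495.00 = 1.2003.

1.20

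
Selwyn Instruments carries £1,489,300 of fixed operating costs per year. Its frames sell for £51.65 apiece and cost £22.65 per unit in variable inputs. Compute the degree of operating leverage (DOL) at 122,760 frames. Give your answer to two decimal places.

At 122,760 units, contribution = 122,760 × £29.00 = £3,560,040.00.
Operating income = contribution − fixed costs = £3,560,040.00 − £1,489,300 = £2,070,740.00.
So DOL = total CM / EBIT = £3,560,040.00 / £2,070,740.00 = 1.7192.

1.72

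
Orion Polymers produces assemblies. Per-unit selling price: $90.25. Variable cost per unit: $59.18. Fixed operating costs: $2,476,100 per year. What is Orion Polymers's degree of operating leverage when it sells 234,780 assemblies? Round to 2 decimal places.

1.51

Contribution at this volume is 234,780 × $31.07 = $7,294,614.60.
Subtracting fixed costs: EBIT = $7,294,614.60 − $2,476,100 = $4,818,514.60.
So DOL = total CM / EBIT = $7,294,614.60 / $4,818,514.60 = 1.5139.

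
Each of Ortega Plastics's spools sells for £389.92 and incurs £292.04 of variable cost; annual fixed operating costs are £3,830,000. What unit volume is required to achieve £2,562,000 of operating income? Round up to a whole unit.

65,305 spools

Each unit contributes £389.92 − £292.04 = £97.88.
Required volume = (fixed costs + target profit) ÷ CM = (£3,830,000 + £2,562,000) ÷ £97.88 = 65,304.45, so 65,305 spools.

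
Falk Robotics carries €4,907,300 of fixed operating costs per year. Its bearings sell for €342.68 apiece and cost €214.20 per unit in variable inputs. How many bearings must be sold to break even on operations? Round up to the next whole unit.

38,196 bearings

Unit CM = price − variable cost = €342.68 − €214.20 = €128.48.
Units to break even: €4,907,300 ÷ €128.48 = 38,195.05, rounded up to 38,196.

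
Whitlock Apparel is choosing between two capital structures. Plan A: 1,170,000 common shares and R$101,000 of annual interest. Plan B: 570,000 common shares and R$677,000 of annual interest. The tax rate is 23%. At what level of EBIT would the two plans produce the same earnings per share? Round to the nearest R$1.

Set EPS_A = EPS_B: (EBIT − R$101,000)(1 − 0.23) ÷ 1,170,000 = (EBIT − R$677,000)(1 − 0.23) ÷ 570,000.
The (1 − t) factor cancels: (EBIT − 101,000) × 570,000 = (EBIT − 677,000) × 1,170,000.
EBIT × (1,170,000 − 570,000) = 677,000 × 1,170,000 − 101,000 × 570,000 = 734,520,000,000, so EBIT = 734,520,000,000 ÷ 600,000 = 1,224,200.00.

R$1,224,200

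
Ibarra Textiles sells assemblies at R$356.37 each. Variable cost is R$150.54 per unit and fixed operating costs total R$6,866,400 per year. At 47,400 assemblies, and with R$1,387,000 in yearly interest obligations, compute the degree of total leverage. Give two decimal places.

6.49

At 47,400 units, contribution = 47,400 × R$205.83 = R$9,756,342.00.
EBIT = R$9,756,342.00 − R$6,866,400 = R$2,889,942.00. Interest = R$1,387,000.00, so EBIT − I = R$1,502,942.00.
DCL = contribution ÷ (EBIT − I) = R$9,756,342.00 ÷ R$1,502,942.00 = 6.4915.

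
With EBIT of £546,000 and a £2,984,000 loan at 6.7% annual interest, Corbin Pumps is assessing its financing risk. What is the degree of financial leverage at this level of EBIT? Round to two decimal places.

1.58

Annual interest charges come to £199,928.00.
DFL = EBIT ÷ (EBIT − I) = £546,000 ÷ (£546,000 − £199,928.00) = £546,000 ÷ £346,072.00 = 1.5777.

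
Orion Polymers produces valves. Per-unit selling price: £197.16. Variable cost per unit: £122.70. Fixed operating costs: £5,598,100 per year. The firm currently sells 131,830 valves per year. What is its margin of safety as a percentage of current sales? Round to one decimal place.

43.0%

Each unit contributes £197.16 − £122.70 = £74.46. Break-even units = £5,598,100 ÷ £74.46 = 75,182.65; break-even revenue = 75,182.65 × £197.16 = £14,823,010.96.
Current sales = 131,830 × £197.16 = £25,991,602.80.
Margin of safety = (£25,991,602.80 − £14,823,010.96) ÷ £25,991,602.80 = 43.0%.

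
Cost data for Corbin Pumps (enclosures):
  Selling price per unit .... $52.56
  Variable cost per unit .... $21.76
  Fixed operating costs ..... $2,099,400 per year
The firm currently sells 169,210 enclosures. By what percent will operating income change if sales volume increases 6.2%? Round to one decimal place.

+10.4%

Contribution at this volume is 169,210 × $30.80 = $5,211,668.00.
Operating income = contribution − fixed costs = $5,211,668.00 − $2,099,400 = $3,112,268.00.
So DOL = total CM / EBIT = $5,211,668.00 / $3,112,268.00 = 1.6746.
Operating income changes by 1.6746 × +6.2% = +10.4%.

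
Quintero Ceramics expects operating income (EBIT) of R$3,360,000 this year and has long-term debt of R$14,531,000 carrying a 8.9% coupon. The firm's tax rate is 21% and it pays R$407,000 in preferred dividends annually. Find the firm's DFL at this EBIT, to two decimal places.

Annual interest charges come to R$1,293,259.00.
Pre-tax preferred-dividend burden = R$407,000 ÷ (1 − 0.21) = R$515,189.87.
DFL = EBIT ÷ [EBIT − I − D_p/(1−t)] = R$3,360,000 ÷ [R$3,360,000 − R$1,293,259.00 − R$515,189.87] = R$3,360,000 ÷ R$1,551,551.13 = 2.1656.

2.17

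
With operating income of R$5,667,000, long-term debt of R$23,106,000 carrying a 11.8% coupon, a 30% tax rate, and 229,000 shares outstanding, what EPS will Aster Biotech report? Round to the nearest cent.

R$8.99

Interest = R$2,726,508.00, so EBT = R$5,667,000 − R$2,726,508.00 = R$2,940,492.00.
Net income = R$2,940,492.00 × (1 − 0.30) = R$2,058,344.40.
Per share: R$2,058,344.40 / 229,000 shares = R$8.99.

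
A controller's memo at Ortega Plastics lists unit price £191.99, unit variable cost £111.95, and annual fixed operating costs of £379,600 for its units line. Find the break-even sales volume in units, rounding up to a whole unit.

4,743 units

Each unit contributes £191.99 − £111.95 = £80.04.
Break-even Q = £379,600 / £80.04 = 4,742.63 → 4,743 units.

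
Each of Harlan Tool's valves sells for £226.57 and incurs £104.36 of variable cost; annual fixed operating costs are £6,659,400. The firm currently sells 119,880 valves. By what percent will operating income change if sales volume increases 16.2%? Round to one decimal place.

+29.7%

Contribution at this volume is 119,880 × £122.21 = £14,650,534.80.
Subtracting fixed costs: EBIT = £14,650,534.80 − £6,659,400 = £7,991,134.80.
DOL = contribution ÷ EBIT = £14,650,534.80 ÷ £7,991,134.80 = 1.8333.
So EBIT moves 1.8333 × (+16.2%) = +29.7%.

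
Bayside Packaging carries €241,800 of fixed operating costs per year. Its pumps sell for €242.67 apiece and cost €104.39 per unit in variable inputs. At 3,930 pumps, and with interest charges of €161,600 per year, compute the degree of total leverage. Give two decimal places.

At 3,930 units, contribution = 3,930 × €138.28 = €543,440.40.
EBIT = €543,440.40 − €241,800 = €301,640.40. Interest = €161,600.00.
DOL = €543,440.40 ÷ €301,640.40 = 1.8016; DFL = €301,640.40 ÷ €140,040.40 = 2.1540.
Combined leverage = 1.8016 × 2.1540 = 3.8806.

3.88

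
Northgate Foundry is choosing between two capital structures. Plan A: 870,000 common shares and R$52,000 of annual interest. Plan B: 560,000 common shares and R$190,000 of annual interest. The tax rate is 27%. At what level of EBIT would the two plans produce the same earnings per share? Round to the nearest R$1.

R$439,290

At indifference, (EBIT − 52,000)(1 − t)/870,000 = (EBIT − 190,000)(1 − t)/560,000.
The (1 − t) factor cancels: (EBIT − 52,000) × 560,000 = (EBIT − 190,000) × 870,000.
EBIT × (870,000 − 560,000) = 190,000 × 870,000 − 52,000 × 560,000 = 136,180,000,000, so EBIT = 136,180,000,000 ÷ 310,000 = 439,290.32.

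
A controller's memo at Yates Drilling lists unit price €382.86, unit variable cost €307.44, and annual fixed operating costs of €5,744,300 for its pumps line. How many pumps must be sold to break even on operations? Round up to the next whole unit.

Unit CM = price − variable cost = €382.86 − €307.44 = €75.42.
Break-even volume = fixed costs ÷ CM per unit = €5,744,300 ÷ €75.42 = 76,164.15, so 76,165 pumps.

76,165 pumps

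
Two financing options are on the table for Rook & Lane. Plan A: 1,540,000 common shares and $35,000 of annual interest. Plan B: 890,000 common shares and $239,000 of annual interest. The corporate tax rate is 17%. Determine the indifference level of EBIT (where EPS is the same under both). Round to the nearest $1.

Set EPS_A = EPS_B: (EBIT − $35,000)(1 − 0.17) ÷ 1,540,000 = (EBIT − $239,000)(1 − 0.17) ÷ 890,000.
Cancelling (1 − t) and cross-multiplying: 890,000·(EBIT − 35,000) = 1,540,000·(EBIT − 239,000).
EBIT × (1,540,000 − 890,000) = 239,000 × 1,540,000 − 35,000 × 890,000 = 336,910,000,000, so EBIT = 336,910,000,000 ÷ 650,000 = 518,323.08.

$518,323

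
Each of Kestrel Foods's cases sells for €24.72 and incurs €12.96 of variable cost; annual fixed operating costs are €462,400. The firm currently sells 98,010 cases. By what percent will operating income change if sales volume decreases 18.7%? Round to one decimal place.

Contribution at this volume is 98,010 × €11.76 = €1,152,597.60.
Subtracting fixed costs: EBIT = €1,152,597.60 − €462,400 = €690,197.60.
DOL = contribution ÷ EBIT = €1,152,597.60 ÷ €690,197.60 = 1.6700.
So EBIT moves 1.6700 × (-18.7%) = -31.2%.

-31.2%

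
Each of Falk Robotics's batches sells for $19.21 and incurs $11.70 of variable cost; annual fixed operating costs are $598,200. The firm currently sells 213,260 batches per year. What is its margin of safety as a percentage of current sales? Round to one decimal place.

Each unit contributes $19.21 − $11.70 = $7.51. Break-even units = $598,200 ÷ $7.51 = 79,653.79; break-even revenue = 79,653.79 × $19.21 = $1,530,149.40.
Current sales = 213,260 × $19.21 = $4,096,724.60.
Margin of safety = ($4,096,724.60 − $1,530,149.40) ÷ $4,096,724.60 = 62.6%.

62.6%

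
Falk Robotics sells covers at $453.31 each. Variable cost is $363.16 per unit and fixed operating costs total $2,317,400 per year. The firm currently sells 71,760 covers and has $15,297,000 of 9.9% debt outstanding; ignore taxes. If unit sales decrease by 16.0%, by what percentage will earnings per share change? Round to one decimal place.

At 71,760 units, contribution = 71,760 × $90.15 = $6,469,164.00.
EBIT = $6,469,164.00 − $2,317,400 = $4,151,764.00.
Interest = $1,514,403.00, so EBIT − I = $2,637,361.00.
Degree of combined leverage = contribution ÷ (EBIT − I) = $6,469,164.00 ÷ $2,637,361.00 = 2.4529.
%ΔEPS = DCL × %ΔSales = 2.4529 × -16.0% = -39.2%.

-39.2%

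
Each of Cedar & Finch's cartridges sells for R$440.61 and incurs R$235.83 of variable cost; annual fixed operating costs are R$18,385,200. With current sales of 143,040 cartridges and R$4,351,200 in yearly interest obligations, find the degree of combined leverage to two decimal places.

4.47

Total contribution margin = 143,040 × R$204.78 = R$29,291,731.20.
EBIT = R$29,291,731.20 − R$18,385,200 = R$10,906,531.20. Interest = R$4,351,200.00.
DOL = R$29,291,731.20 ÷ R$10,906,531.20 = 2.6857; DFL = R$10,906,531.20 ÷ R$6,555,331.20 = 1.6638.
DCL = DOL × DFL = 2.6857 × 1.6638 = 4.4685.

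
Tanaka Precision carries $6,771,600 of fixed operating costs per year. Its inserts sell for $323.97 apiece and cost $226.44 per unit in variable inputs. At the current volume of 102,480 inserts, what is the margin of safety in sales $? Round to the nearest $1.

$10,706,903

Contribution margin per unit = $323.97 − $226.44 = $97.53. Break-even units = $6,771,600 ÷ $97.53 = 69,430.94; break-even revenue = 69,430.94 × $323.97 = $22,493,543.03.
Current sales = 102,480 × $323.97 = $33,200,445.60.
Margin of safety = $33,200,445.60 − $22,493,543.03 = $10,706,903.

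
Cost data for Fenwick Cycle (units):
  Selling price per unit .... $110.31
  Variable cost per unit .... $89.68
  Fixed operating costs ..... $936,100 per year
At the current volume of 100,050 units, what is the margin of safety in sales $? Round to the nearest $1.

Contribution margin per unit = $110.31 − $89.68 = $20.63. Break-even units = $936,100 ÷ $20.63 = 45,375.67; break-even revenue = 45,375.67 × $110.31 = $5,005,389.77.
Actual sales revenue = 100,050 × $110.31 = $11,036,515.50.
Margin of safety = $11,036,515.50 − $5,005,389.77 = $6,031,126.

$6,031,126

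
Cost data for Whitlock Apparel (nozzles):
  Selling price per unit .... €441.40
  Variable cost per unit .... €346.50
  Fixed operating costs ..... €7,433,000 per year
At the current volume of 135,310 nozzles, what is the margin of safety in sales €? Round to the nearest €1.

€25,153,377

Unit CM = price − variable cost = €441.40 − €346.50 = €94.90. Break-even units = €7,433,000 ÷ €94.90 = 78,324.55; break-even revenue = 78,324.55 × €441.40 = €34,572,457.32.
Actual sales revenue = 135,310 × €441.40 = €59,725,834.00.
Margin of safety = €59,725,834.00 − €34,572,457.32 = €25,153,377.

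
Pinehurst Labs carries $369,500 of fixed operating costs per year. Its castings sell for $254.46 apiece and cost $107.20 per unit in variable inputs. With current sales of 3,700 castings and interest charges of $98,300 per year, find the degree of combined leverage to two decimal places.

Contribution at this volume is 3,700 × $147.26 = $544,862.00.
EBIT = $544,862.00 − $369,500 = $175,362.00. Interest = $98,300.00.
DOL = $544,862.00 ÷ $175,362.00 = 3.1071; DFL = $175,362.00 ÷ $77,062.00 = 2.2756.
Combined leverage = 3.1071 × 2.2756 = 7.0705.

7.07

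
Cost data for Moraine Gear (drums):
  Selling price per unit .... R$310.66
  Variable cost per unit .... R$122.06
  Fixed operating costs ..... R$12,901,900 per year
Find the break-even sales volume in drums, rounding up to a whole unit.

Each unit contributes R$310.66 − R$122.06 = R$188.60.
Break-even Q = R$12,901,900 / R$188.60 = 68,408.80 → 68,409 drums.

68,409 drums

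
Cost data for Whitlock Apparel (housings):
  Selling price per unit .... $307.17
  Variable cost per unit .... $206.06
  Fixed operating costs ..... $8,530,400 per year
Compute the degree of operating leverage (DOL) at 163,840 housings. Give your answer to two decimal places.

Total contribution margin = 163,840 × $101.11 = $16,565,862.40.
EBIT = $16,565,862.40 − $8,530,400 = $8,035,462.40.
Degree of operating leverage = $16,565,862.40 / $8,035,462.40 = 2.0616.

2.06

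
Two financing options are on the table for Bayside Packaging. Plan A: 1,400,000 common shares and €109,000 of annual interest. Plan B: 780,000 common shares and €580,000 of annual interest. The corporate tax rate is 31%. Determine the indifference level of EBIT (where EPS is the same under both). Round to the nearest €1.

€1,172,548

Set EPS_A = EPS_B: (EBIT − €109,000)(1 − 0.31) ÷ 1,400,000 = (EBIT − €580,000)(1 − 0.31) ÷ 780,000.
Cancelling (1 − t) and cross-multiplying: 780,000·(EBIT − 109,000) = 1,400,000·(EBIT − 580,000).
EBIT × (1,400,000 − 780,000) = 580,000 × 1,400,000 − 109,000 × 780,000 = 726,980,000,000, so EBIT = 726,980,000,000 ÷ 620,000 = 1,172,548.39.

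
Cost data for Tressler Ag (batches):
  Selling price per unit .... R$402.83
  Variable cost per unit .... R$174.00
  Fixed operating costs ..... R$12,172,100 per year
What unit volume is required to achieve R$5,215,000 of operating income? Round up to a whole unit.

Unit CM = price − variable cost = R$402.83 − R$174.00 = R$228.83.
Required volume = (fixed costs + target profit) ÷ CM = (R$12,172,100 + R$5,215,000) ÷ R$228.83 = 75,982.61, so 75,983 batches.

75,983 batches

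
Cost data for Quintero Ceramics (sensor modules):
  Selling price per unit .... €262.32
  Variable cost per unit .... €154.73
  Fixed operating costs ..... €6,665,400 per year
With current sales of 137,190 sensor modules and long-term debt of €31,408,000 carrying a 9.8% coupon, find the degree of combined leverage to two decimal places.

2.94

At 137,190 units, contribution = 137,190 × €107.59 = €14,760,272.10.
Subtracting fixed costs: EBIT = €14,760,272.10 − €6,665,400 = €8,094,872.10. Interest = €3,077,984.00.
DOL = €14,760,272.10 ÷ €8,094,872.10 = 1.8234; DFL = €8,094,872.10 ÷ €5,016,888.10 = 1.6135.
DCL = DOL × DFL = 1.8234 × 1.6135 = 2.9421.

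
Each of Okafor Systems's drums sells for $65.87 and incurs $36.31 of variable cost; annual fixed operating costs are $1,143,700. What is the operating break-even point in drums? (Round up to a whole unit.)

38,691 drums

Unit CM = price − variable cost = $65.87 − $36.31 = $29.56.
Units to break even: $1,143,700 ÷ $29.56 = 38,690.80, rounded up to 38,691.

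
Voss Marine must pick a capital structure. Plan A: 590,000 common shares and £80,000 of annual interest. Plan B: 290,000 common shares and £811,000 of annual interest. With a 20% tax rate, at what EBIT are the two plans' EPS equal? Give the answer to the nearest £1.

£1,517,633

At indifference, (EBIT − 80,000)(1 − t)/590,000 = (EBIT − 811,000)(1 − t)/290,000.
Cancelling (1 − t) and cross-multiplying: 290,000·(EBIT − 80,000) = 590,000·(EBIT − 811,000).
Solving, EBIT = (811,000·590,000 − 80,000·290,000) / (590,000 − 290,000) = 455,290,000,000 / 300,000 = 1,517,633.33.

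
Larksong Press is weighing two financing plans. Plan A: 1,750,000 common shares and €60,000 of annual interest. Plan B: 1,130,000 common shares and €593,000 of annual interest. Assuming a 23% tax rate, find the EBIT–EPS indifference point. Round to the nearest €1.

At indifference, (EBIT − 60,000)(1 − t)/1,750,000 = (EBIT − 593,000)(1 − t)/1,130,000.
The (1 − t) factor cancels: (EBIT − 60,000) × 1,130,000 = (EBIT − 593,000) × 1,750,000.
EBIT × (1,750,000 − 1,130,000) = 593,000 × 1,750,000 − 60,000 × 1,130,000 = 969,950,000,000, so EBIT = 969,950,000,000 ÷ 620,000 = 1,564,435.48.

€1,564,435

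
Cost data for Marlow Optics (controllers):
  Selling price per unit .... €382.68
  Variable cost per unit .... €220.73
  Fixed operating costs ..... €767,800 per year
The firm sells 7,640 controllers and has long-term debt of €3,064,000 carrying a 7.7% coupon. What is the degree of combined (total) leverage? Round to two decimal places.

5.30

At 7,640 units, contribution = 7,640 × €161.95 = €1,237,298.00.
Subtracting fixed costs: EBIT = €1,237,298.00 − €767,800 = €469,498.00. Interest = €235,928.00.
DOL = €1,237,298.00 ÷ €469,498.00 = 2.6354; DFL = €469,498.00 ÷ €233,570.00 = 2.0101.
DCL = DOL × DFL = 2.6354 × 2.0101 = 5.2974.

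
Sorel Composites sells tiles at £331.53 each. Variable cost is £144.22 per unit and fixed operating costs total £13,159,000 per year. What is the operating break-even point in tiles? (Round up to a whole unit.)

Each unit contributes £331.53 − £144.22 = £187.31.
Units to break even: £13,159,000 ÷ £187.31 = 70,252.52, rounded up to 70,253.

70,253 tiles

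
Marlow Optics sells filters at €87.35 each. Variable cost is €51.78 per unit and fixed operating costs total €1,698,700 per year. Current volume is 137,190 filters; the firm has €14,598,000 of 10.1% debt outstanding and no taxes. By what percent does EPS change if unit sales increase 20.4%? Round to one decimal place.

At 137,190 units, contribution = 137,190 × €35.57 = €4,879,848.30.
Subtracting fixed costs: EBIT = €4,879,848.30 − €1,698,700 = €3,181,148.30.
After interest of €1,474,398.00, pre-tax earnings = €1,706,750.30.
DCL = total CM / (EBIT − I) = €4,879,848.30 / €1,706,750.30 = 2.8591.
EPS therefore changes by 2.8591 × (+20.4%) = +58.3%.

+58.3%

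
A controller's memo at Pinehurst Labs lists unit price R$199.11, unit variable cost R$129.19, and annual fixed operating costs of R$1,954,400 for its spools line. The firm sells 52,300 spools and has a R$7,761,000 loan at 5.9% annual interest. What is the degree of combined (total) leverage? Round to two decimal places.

2.94

Contribution at this volume is 52,300 × R$69.92 = R$3,656,816.00.
EBIT = R$3,656,816.00 − R$1,954,400 = R$1,702,416.00. Interest = R$457,899.00, so EBIT − I = R$1,244,517.00.
Degree of total leverage = total CM / (EBIT − interest) = R$3,656,816.00 / R$1,244,517.00 = 2.9383.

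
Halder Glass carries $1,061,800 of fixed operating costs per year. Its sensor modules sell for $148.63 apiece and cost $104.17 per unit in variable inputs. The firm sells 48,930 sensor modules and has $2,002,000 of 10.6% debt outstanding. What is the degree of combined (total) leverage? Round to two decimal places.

Total contribution margin = 48,930 × $44.46 = $2,175,427.80.
Operating income = contribution − fixed costs = $2,175,427.80 − $1,061,800 = $1,113,627.80. Interest = $212,212.00.
DOL = $2,175,427.80 ÷ $1,113,627.80 = 1.9535; DFL = $1,113,627.80 ÷ $901,415.80 = 1.2354.
Combined leverage = 1.9535 × 1.2354 = 2.4134.

2.41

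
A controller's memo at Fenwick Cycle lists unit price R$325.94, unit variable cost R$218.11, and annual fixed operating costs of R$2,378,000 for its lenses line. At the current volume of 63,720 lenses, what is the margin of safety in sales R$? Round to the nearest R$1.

R$13,580,866

Unit CM = price − variable cost = R$325.94 − R$218.11 = R$107.83. Break-even units = R$2,378,000 ÷ R$107.83 = 22,053.23; break-even revenue = 22,053.23 × R$325.94 = R$7,188,030.42.
Actual sales revenue = 63,720 × R$325.94 = R$20,768,896.80.
Margin of safety = R$20,768,896.80 − R$7,188,030.42 = R$13,580,866.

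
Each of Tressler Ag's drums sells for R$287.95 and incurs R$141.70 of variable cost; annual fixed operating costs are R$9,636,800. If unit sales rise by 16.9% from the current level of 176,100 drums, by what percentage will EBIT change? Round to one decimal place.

At 176,100 units, contribution = 176,100 × R$146.25 = R$25,754,625.00.
Operating income = contribution − fixed costs = R$25,754,625.00 − R$9,636,800 = R$16,117,825.00.
Degree of operating leverage = R$25,754,625.00 / R$16,117,825.00 = 1.5979.
Operating income changes by 1.5979 × +16.9% = +27.0%.

+27.0%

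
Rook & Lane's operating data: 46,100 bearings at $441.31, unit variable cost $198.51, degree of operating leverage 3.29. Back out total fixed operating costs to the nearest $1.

Total contribution margin = 46,100 × $242.80 = $11,193,080.00.
DOL = contribution / EBIT, so EBIT = $11,193,080.00 / 3.29 = $3,402,151.98.
And FC = contribution − EBIT = $11,193,080.00 − $3,402,151.98 = $7,790,928.

$7,790,928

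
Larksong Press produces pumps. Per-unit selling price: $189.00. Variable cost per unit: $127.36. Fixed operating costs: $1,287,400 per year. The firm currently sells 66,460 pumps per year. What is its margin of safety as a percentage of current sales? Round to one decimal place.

68.6%

Each unit contributes $189.00 − $127.36 = $61.64. Break-even units = $1,287,400 ÷ $61.64 = 20,885.79; break-even revenue = 20,885.79 × $189.00 = $3,947,414.02.
Actual sales revenue = 66,460 × $189.00 = $12,560,940.00.
Margin of safety = ($12,560,940.00 − $3,947,414.02) ÷ $12,560,940.00 = 68.6%.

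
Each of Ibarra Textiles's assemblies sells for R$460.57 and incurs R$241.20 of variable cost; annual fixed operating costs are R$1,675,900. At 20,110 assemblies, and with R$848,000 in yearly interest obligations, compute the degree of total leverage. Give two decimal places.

Total contribution margin = 20,110 × R$219.37 = R$4,411,530.70.
Subtracting fixed costs: EBIT = R$4,411,530.70 − R$1,675,900 = R$2,735,630.70. Interest = R$848,000.00.
DOL = R$4,411,530.70 ÷ R$2,735,630.70 = 1.6126; DFL = R$2,735,630.70 ÷ R$1,887,630.70 = 1.4492.
Combined leverage = 1.6126 × 1.4492 = 2.3370.

2.34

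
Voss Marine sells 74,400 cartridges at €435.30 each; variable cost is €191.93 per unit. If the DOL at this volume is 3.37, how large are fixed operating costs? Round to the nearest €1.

€12,733,812

At 74,400 units, contribution = 74,400 × €243.37 = €18,106,728.00.
Since DOL = CM ÷ EBIT, EBIT = €18,106,728.00 ÷ 3.37 = €5,372,916.32.
Fixed costs = CM − EBIT = €18,106,728.00 − €5,372,916.32 = €12,733,812.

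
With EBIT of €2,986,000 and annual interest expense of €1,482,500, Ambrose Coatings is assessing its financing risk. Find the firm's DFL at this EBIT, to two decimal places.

1.99

Interest = €1,482,500.00.
DFL = EBIT ÷ (EBIT − I) = €2,986,000 ÷ (€2,986,000 − €1,482,500.00) = €2,986,000 ÷ €1,503,500.00 = 1.9860.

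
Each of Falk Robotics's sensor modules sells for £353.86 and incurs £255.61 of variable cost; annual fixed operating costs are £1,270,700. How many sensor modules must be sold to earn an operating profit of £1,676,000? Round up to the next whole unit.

29,992 sensor modules

Contribution margin per unit = £353.86 − £255.61 = £98.25.
Required volume = (fixed costs + target profit) ÷ CM = (£1,270,700 + £1,676,000) ÷ £98.25 = 29,991.86, so 29,992 sensor modules.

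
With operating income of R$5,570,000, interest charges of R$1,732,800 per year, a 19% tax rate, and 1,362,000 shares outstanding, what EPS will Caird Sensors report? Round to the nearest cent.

R$2.28

Pre-tax income = R$5,570,000 − R$1,732,800.00 = R$3,837,200.00.
Net income = R$3,837,200.00 × (1 − 0.19) = R$3,108,132.00.
Per share: R$3,108,132.00 / 1,362,000 shares = R$2.28.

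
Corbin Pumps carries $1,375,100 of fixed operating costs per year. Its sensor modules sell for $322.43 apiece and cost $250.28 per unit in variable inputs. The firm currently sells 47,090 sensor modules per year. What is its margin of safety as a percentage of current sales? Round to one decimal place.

59.5%

Unit CM = price − variable cost = $322.43 − $250.28 = $72.15. Break-even units = $1,375,100 ÷ $72.15 = 19,058.91; break-even revenue = 19,058.91 × $322.43 = $6,145,162.76.
Current sales = 47,090 × $322.43 = $15,183,228.70.
Margin of safety = ($15,183,228.70 − $6,145,162.76) ÷ $15,183,228.70 = 59.5%.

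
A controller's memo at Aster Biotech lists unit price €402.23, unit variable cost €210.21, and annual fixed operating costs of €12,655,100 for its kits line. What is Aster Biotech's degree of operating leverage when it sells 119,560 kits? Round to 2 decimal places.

At 119,560 units, contribution = 119,560 × €192.02 = €22,957,911.20.
EBIT = €22,957,911.20 − €12,655,100 = €10,302,811.20.
Degree of operating leverage = €22,957,911.20 / €10,302,811.20 = 2.2283.

2.23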